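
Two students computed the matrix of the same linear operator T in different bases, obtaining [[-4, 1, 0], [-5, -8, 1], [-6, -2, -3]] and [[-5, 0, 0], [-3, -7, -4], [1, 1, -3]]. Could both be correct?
Yes.

Two matrices over a field are similar if and only if they have the same invariant factors.

Both A and B have characteristic polynomial (x + 5)^3 and minimal polynomial (x + 5)^3. Computing further, both have invariant factors (x + 5)^3. Hence A and B are similar.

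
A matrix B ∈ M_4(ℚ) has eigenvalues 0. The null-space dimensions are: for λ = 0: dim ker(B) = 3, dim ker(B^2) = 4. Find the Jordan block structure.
Jordan blocks: (0, 2), (0, 1), (0, 1)

λ = 0: successive nullity increments [3, 1] count blocks of size ≥ k; block sizes are [2, 1, 1].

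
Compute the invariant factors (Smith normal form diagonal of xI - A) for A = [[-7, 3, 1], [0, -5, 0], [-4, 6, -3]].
x + 5, (x + 5)^2

The Jordan structure of A has elementary divisors (x + 5)^2, (x + 5). Arranging the block sizes at each eigenvalue in decreasing order and taking row products gives the invariant factors.

Invariant factors (smallest first, each dividing the next): x + 5, (x + 5)^2.

Check: the last factor (x + 5)^2 is the minimal polynomial, and the product (x + 5)^3 is the characteristic polynomial.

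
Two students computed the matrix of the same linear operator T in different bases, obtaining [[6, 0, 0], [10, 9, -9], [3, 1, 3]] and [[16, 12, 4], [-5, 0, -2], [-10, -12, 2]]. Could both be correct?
Both have characteristic polynomial (x - 6)^3, but the minimal polynomial of A is (x - 6)^3 while the minimal polynomial of B is (x - 6)^2. The minimal polynomial is a similarity invariant, so A and B are not similar.

No.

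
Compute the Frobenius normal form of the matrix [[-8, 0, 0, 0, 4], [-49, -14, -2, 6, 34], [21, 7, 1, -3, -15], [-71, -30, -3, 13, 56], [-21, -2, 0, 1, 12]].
The invariant factors of A (the non-unit diagonal entries of the Smith normal form of xI - A over ℚ[x]) are (x - 2)^2(x + 1)(x^2 - x - 1), each dividing the next. The characteristic polynomial is their product, (x - 2)^2(x + 1)(x^2 - x - 1).

The rational canonical form is the block-diagonal matrix of companion matrices C(f_i):
R = [[0, 0, 0, 0, 4], [1, 0, 0, 0, 4], [0, 1, 0, 0, -7], [0, 0, 1, 0, -2], [0, 0, 0, 1, 4]].

Note the characteristic polynomial does not split into linear factors over ℚ, so A has no Jordan form over ℚ; the rational canonical form exists over any field.

R = [[0, 0, 0, 0, 4], [1, 0, 0, 0, 4], [0, 1, 0, 0, -7], [0, 0, 1, 0, -2], [0, 0, 0, 1, 4]]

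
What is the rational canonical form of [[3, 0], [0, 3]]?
The invariant factors of A (the non-unit diagonal entries of the Smith normal form of xI - A over ℚ[x]) are x - 3, x - 3, each dividing the next. The characteristic polynomial is their product, (x - 3)^2.

The rational canonical form is the block-diagonal matrix of companion matrices C(f_i):
R = [[3, 0], [0, 3]].

R = [[3, 0], [0, 3]]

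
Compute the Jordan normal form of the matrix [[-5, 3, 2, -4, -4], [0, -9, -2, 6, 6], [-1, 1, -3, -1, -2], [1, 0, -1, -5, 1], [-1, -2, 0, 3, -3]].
The characteristic polynomial is det(xI - A) = (x + 5)^5, so the eigenvalues are -5 (algebraic multiplicity 5).

For λ = -5: rank(A + 5I) = 3, rank((A + 5I)^2) = 1, rank((A + 5I)^3) = 0. The eigenspace has dimension 5 - 3 = 2, so there are 2 Jordan blocks; the rank sequence gives block sizes [3, 2].

Assembling the blocks gives the Jordan form J above.

J = [[-5, 1, 0, 0, 0], [0, -5, 1, 0, 0], [0, 0, -5, 0, 0], [0, 0, 0, -5, 1], [0, 0, 0, 0, -5]]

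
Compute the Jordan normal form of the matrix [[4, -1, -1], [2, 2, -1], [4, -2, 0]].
The characteristic polynomial is det(xI - A) = (x - 2)^3, so the eigenvalues are 2 (algebraic multiplicity 3).

For λ = 2: rank(A - 2I) = 2, rank((A - 2I)^2) = 1, rank((A - 2I)^3) = 0. The eigenspace has dimension 3 - 2 = 1, so there is 1 Jordan block; the rank sequence gives block sizes [3].

Assembling the blocks gives the Jordan form J above.

J = [[2, 1, 0], [0, 2, 1], [0, 0, 2]]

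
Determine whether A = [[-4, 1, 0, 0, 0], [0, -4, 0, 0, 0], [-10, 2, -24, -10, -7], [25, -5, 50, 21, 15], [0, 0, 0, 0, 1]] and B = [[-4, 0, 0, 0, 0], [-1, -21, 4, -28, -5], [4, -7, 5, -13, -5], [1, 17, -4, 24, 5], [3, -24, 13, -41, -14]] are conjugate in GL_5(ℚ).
No.

Both have characteristic polynomial (x - 1)^2(x + 4)^3, but the minimal polynomial of A is (x - 1)^2(x + 4)^2 while the minimal polynomial of B is (x - 1)^2(x + 4). The minimal polynomial is a similarity invariant, so A and B are not similar.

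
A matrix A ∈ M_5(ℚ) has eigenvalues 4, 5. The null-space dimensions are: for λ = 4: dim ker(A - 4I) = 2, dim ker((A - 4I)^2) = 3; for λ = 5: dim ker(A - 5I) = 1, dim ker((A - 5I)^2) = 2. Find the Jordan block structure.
Jordan blocks: (4, 2), (4, 1), (5, 2)

λ = 4: successive nullity increments [2, 1] count blocks of size ≥ k; block sizes are [2, 1].
λ = 5: successive nullity increments [1, 1] count blocks of size ≥ k; block sizes are [2].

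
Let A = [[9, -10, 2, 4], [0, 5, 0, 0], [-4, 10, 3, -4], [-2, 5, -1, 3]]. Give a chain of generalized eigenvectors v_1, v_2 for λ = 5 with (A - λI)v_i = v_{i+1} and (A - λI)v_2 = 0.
We seek v_1 ∈ ker((A - 5I)^2) \ ker(A - 5I), then set v_{i+1} = (A - 5I) v_i.

One such chain is v_1 = [[0, 1, 2, 1]]^T, v_2 = [[-2, 0, 2, 1]]^T. Check: (A - 5I) v_2 = [[0, 0, 0, 0]]^T = 0.

v_1 = [[0, 1, 2, 1]]^T, v_2 = [[-2, 0, 2, 1]]^T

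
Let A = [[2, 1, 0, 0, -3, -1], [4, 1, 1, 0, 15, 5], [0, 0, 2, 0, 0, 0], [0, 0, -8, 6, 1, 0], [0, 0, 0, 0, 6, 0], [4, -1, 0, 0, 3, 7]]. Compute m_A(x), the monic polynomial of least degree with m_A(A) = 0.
m_A(x) = (x - 6)^2(x - 2)^3

The characteristic polynomial factors as (x - 6)^3(x - 2)^3. The minimal polynomial is ∏(x - λ)^{k_λ} where k_λ is the size of the largest Jordan block at λ.

For λ = 2: rank(A - 2I) = 5, and the largest Jordan block has size 3 (the smallest k with rank((A - 2I)^k) = rank((A - 2I)^(k+1))).
For λ = 6: rank(A - 6I) = 4, and the largest Jordan block has size 2 (the smallest k with rank((A - 6I)^k) = rank((A - 6I)^(k+1))).

So m_A(x) = (x - 6)^2(x - 2)^3.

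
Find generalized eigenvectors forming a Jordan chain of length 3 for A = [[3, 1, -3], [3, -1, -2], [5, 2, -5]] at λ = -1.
v_1 = [[1, 0, 1]]^T, v_2 = [[1, 1, 1]]^T, v_3 = [[2, 1, 3]]^T

We seek v_1 ∈ ker((A + I)^3) \ ker((A + I)^2), then set v_{i+1} = (A + I) v_i.

One such chain is v_1 = [[1, 0, 1]]^T, v_2 = [[1, 1, 1]]^T, v_3 = [[2, 1, 3]]^T. Check: (A + I) v_3 = [[0, 0, 0]]^T = 0.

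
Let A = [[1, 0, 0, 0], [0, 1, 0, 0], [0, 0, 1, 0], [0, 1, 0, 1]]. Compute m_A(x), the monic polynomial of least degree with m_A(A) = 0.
The characteristic polynomial factors as (x - 1)^4. The minimal polynomial is ∏(x - λ)^{k_λ} where k_λ is the size of the largest Jordan block at λ.

For λ = 1: rank(A - I) = 1, and the largest Jordan block has size 2 (the smallest k with rank((A - I)^k) = rank((A - I)^(k+1))).

So m_A(x) = (x - 1)^2.

m_A(x) = (x - 1)^2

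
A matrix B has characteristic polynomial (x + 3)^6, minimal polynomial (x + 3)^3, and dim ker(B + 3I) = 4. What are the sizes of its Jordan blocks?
Jordan blocks: (-3, 3), (-3, 1), (-3, 1), (-3, 1)

λ = -3: algebraic multiplicity 6 (exponent in χ_B), largest block size 3 (exponent in m_B), 4 blocks (geometric multiplicity). These force block sizes [3, 1, 1, 1].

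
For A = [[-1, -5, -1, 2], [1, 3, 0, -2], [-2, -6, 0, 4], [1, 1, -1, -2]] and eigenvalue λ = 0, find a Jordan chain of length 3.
We seek v_1 ∈ ker(A^3) \ ker(A^2), then set v_{i+1} = A v_i.

One such chain is v_1 = [[2, 0, 1, 1]]^T, v_2 = [[-1, 0, 0, -1]]^T, v_3 = [[-1, 1, -2, 1]]^T. Check: A v_3 = [[0, 0, 0, 0]]^T = 0.

v_1 = [[2, 0, 1, 1]]^T, v_2 = [[-1, 0, 0, -1]]^T, v_3 = [[-1, 1, -2, 1]]^T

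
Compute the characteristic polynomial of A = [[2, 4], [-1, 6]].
xI - A = [[x - 2, -4], [1, x - 6]].

Expanding det(xI - A) along the first row:
det(xI - A) = + (x - 2)·det([[x - 6]]) - (-4)·det([[1]]).

Evaluating gives χ_A(x) = x^2 - 8x + 16 = (x - 4)^2.

χ_A(x) = (x - 4)^2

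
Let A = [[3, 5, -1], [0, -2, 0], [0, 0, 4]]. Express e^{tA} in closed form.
A has Jordan form J = [[-2, 0, 0], [0, 3, 0], [0, 0, 4]] with A = PJP^{-1}, so e^{tA} = P e^{tJ} P^{-1}.

For a Jordan block J_k(λ), e^{tJ_k(λ)} = e^{λt} · (I + tN + t^2 N^2/2! + ... + t^{k-1} N^{k-1}/(k-1)!) where N is the nilpotent superdiagonal part.

Assembling the blocks and conjugating back gives the entries of e^{tA} as shown above.

e^{tA} = [[e^{3*t}, (e^{5*t} - 1)*e^{-2*t}, (1 - e^{t})*e^{3*t}], [0, e^{-2*t}, 0], [0, 0, e^{4*t}]]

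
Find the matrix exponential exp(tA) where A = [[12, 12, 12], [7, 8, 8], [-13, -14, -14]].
e^{tA} = [[2*e^{6*t} - 1, 2*e^{6*t} - 2, 2*e^{6*t} - 2], [t + e^{6*t} - 1, 2*t + e^{6*t}, 2*t + e^{6*t} - 1], [-t - 2*e^{6*t} + 2, -2*t - 2*e^{6*t} + 2, -2*t - 2*e^{6*t} + 3]]

A has Jordan form J = [[0, 1, 0], [0, 0, 0], [0, 0, 6]] with A = PJP^{-1}, so e^{tA} = P e^{tJ} P^{-1}.

For a Jordan block J_k(λ), e^{tJ_k(λ)} = e^{λt} · (I + tN + t^2 N^2/2! + ... + t^{k-1} N^{k-1}/(k-1)!) where N is the nilpotent superdiagonal part.

Assembling the blocks and conjugating back gives the entries of e^{tA} as shown above.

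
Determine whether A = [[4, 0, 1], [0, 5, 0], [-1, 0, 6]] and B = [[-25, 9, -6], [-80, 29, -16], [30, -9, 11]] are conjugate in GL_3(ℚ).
Two matrices over a field are similar if and only if they have the same invariant factors.

Both A and B have characteristic polynomial (x - 5)^3 and minimal polynomial (x - 5)^2. Computing further, both have invariant factors x - 5, (x - 5)^2. Hence A and B are similar.

Yes.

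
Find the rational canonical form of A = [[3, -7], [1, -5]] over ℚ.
The invariant factors of A (the non-unit diagonal entries of the Smith normal form of xI - A over ℚ[x]) are (x - 2)(x + 4), each dividing the next. The characteristic polynomial is their product, (x - 2)(x + 4).

The rational canonical form is the block-diagonal matrix of companion matrices C(f_i):
R = [[0, 8], [1, -2]].

R = [[0, 8], [1, -2]]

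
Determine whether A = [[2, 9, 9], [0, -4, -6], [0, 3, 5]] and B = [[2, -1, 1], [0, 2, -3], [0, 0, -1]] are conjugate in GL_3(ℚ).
No.

Both have characteristic polynomial (x - 2)^2(x + 1), but the minimal polynomial of A is (x - 2)(x + 1) while the minimal polynomial of B is (x - 2)^2(x + 1). The minimal polynomial is a similarity invariant, so A and B are not similar.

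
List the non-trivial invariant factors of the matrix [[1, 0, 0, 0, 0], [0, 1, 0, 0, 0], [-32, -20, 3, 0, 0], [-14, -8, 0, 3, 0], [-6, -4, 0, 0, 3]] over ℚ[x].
The Jordan structure of A has elementary divisors (x - 1), (x - 1), (x - 3), (x - 3), (x - 3). Arranging the block sizes at each eigenvalue in decreasing order and taking row products gives the invariant factors.

Invariant factors (smallest first, each dividing the next): x - 3, (x - 3)(x - 1), (x - 3)(x - 1).

Check: the last factor (x - 3)(x - 1) is the minimal polynomial, and the product (x - 3)^3(x - 1)^2 is the characteristic polynomial.

x - 3, (x - 3)(x - 1), (x - 3)(x - 1)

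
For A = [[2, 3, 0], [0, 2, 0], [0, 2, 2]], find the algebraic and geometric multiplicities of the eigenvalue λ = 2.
algebraic multiplicity 3, geometric multiplicity 2

The characteristic polynomial is (x - 2)^3, so the factor x - 2 appears with exponent 3: the algebraic multiplicity is 3.

rank(A - 2I) = 1, so the eigenspace has dimension 3 - 1 = 2: the geometric multiplicity is 2.

Since 2 < 3, A is not diagonalizable.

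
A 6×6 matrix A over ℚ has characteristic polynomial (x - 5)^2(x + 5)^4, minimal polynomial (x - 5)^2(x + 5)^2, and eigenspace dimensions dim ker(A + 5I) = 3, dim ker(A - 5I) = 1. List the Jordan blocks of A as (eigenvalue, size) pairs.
λ = -5: algebraic multiplicity 4 (exponent in χ_A), largest block size 2 (exponent in m_A), 3 blocks (geometric multiplicity). These force block sizes [2, 1, 1].
λ = 5: algebraic multiplicity 2 (exponent in χ_A), largest block size 2 (exponent in m_A), 1 block (geometric multiplicity). This forces block sizes [2].

Jordan blocks: (-5, 2), (-5, 1), (-5, 1), (5, 2)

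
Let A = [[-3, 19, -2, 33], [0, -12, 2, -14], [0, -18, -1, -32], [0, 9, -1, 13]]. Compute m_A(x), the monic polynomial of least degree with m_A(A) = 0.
The characteristic polynomial factors as (x - 6)(x + 3)^3. The minimal polynomial is ∏(x - λ)^{k_λ} where k_λ is the size of the largest Jordan block at λ.

For λ = -3: rank(A + 3I) = 3, and the largest Jordan block has size 3 (the smallest k with rank((A + 3I)^k) = rank((A + 3I)^(k+1))).
For λ = 6: rank(A - 6I) = 3, and the largest Jordan block has size 1 (the smallest k with rank((A - 6I)^k) = rank((A - 6I)^(k+1))).

So m_A(x) = (x - 6)(x + 3)^3.

m_A(x) = (x - 6)(x + 3)^3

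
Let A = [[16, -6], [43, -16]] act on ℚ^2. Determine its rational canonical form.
R = [[0, -2], [1, 0]]

The invariant factors of A (the non-unit diagonal entries of the Smith normal form of xI - A over ℚ[x]) are x^2 + 2, each dividing the next. The characteristic polynomial is their product, x^2 + 2.

The rational canonical form is the block-diagonal matrix of companion matrices C(f_i):
R = [[0, -2], [1, 0]].

Note the characteristic polynomial does not split into linear factors over ℚ, so A has no Jordan form over ℚ; the rational canonical form exists over any field.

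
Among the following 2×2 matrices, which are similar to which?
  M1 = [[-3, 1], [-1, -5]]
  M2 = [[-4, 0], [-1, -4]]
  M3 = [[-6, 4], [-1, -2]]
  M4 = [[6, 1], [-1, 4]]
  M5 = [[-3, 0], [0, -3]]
Characteristic polynomials: χ_{M1} = (x + 4)^2, χ_{M2} = (x + 4)^2, χ_{M3} = (x + 4)^2, χ_{M4} = (x - 5)^2, χ_{M5} = (x + 3)^2.

{M1, M2, M3}: invariant factors (x + 4)^2.

{M4}: invariant factors (x - 5)^2.

{M5}: invariant factors x + 3, x + 3.

Matrices are similar if and only if their invariant-factor lists agree; the partition into similarity classes is {M1, M2, M3}, {M4}, {M5}.

3 classes: {M1, M2, M3}, {M4}, {M5}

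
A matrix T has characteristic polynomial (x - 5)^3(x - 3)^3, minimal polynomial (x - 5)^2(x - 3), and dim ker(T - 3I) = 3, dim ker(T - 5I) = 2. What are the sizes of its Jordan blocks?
λ = 3: algebraic multiplicity 3 (exponent in χ_T), largest block size 1 (exponent in m_T), 3 blocks (geometric multiplicity). These force block sizes [1, 1, 1].
λ = 5: algebraic multiplicity 3 (exponent in χ_T), largest block size 2 (exponent in m_T), 2 blocks (geometric multiplicity). These force block sizes [2, 1].

Jordan blocks: (3, 1), (3, 1), (3, 1), (5, 2), (5, 1)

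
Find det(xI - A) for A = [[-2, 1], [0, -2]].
χ_A(x) = (x + 2)^2

xI - A = [[x + 2, -1], [0, x + 2]].

Expanding det(xI - A) along the first row:
det(xI - A) = + (x + 2)·det([[x + 2]]) - (-1)·det([[0]]).

Evaluating gives χ_A(x) = x^2 + 4x + 4 = (x + 2)^2.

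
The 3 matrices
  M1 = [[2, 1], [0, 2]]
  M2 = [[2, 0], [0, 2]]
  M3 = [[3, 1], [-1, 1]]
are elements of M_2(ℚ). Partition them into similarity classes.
Characteristic polynomials: χ_{M1} = (x - 2)^2, χ_{M2} = (x - 2)^2, χ_{M3} = (x - 2)^2.

{M1, M3}: invariant factors (x - 2)^2.

{M2}: invariant factors x - 2, x - 2.

Matrices are similar if and only if their invariant-factor lists agree; the partition into similarity classes is {M1, M3}, {M2}.

2 classes: {M1, M3}, {M2}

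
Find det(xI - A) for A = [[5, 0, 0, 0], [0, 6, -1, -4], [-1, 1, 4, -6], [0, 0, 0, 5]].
xI - A = [[x - 5, 0, 0, 0], [0, x - 6, 1, 4], [1, -1, x - 4, 6], [0, 0, 0, x - 5]].

Expanding det(xI - A) along the first row:
det(xI - A) = + (x - 5)·det([[x - 6, 1, 4], [-1, x - 4, 6], [0, 0, x - 5]]) - (0)·det([[0, 1, 4], [1, x - 4, 6], [0, 0, x - 5]]) + (0)·det([[0, x - 6, 4], [1, -1, 6], [0, 0, x - 5]]) - (0)·det([[0, x - 6, 1], [1, -1, x - 4], [0, 0, 0]]).

Evaluating gives χ_A(x) = x^4 - 20x^3 + 150x^2 - 500x + 625 = (x - 5)^4.

χ_A(x) = (x - 5)^4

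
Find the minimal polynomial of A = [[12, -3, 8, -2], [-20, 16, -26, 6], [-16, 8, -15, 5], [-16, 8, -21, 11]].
m_A(x) = (x - 6)^2

The characteristic polynomial factors as (x - 6)^4. The minimal polynomial is ∏(x - λ)^{k_λ} where k_λ is the size of the largest Jordan block at λ.

For λ = 6: rank(A - 6I) = 2, and the largest Jordan block has size 2 (the smallest k with rank((A - 6I)^k) = rank((A - 6I)^(k+1))).

So m_A(x) = (x - 6)^2.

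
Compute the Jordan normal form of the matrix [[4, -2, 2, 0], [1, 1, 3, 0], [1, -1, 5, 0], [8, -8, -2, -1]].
J = [[-1, 0, 0, 0], [0, 2, 0, 0], [0, 0, 4, 1], [0, 0, 0, 4]]

The characteristic polynomial is det(xI - A) = (x - 4)^2(x - 2)(x + 1), so the eigenvalues are -1 (algebraic multiplicity 1), 2 (algebraic multiplicity 1), 4 (algebraic multiplicity 2).

For λ = -1: algebraic multiplicity 1 gives one 1×1 block.

For λ = 2: algebraic multiplicity 1 gives one 1×1 block.

For λ = 4: rank(A - 4I) = 3, rank((A - 4I)^2) = 2. The eigenspace has dimension 4 - 3 = 1, so there is 1 Jordan block; the rank sequence gives block sizes [2].

Assembling the blocks gives the Jordan form J above.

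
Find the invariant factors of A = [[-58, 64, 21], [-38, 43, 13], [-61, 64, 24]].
The Jordan structure of A has elementary divisors (x - 3)^3. Arranging the block sizes at each eigenvalue in decreasing order and taking row products gives the invariant factors.

Invariant factors (smallest first, each dividing the next): (x - 3)^3.

Check: the last factor (x - 3)^3 is the minimal polynomial, and the product (x - 3)^3 is the characteristic polynomial.

(x - 3)^3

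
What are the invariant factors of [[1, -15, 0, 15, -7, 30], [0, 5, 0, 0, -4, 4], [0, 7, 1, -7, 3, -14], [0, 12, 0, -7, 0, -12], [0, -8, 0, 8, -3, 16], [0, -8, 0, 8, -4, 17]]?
x - 1, (x - 5)(x - 1), (x - 5)(x - 1)^2

The Jordan structure of A has elementary divisors (x - 1)^2, (x - 1), (x - 1), (x - 5), (x - 5). Arranging the block sizes at each eigenvalue in decreasing order and taking row products gives the invariant factors.

Invariant factors (smallest first, each dividing the next): x - 1, (x - 5)(x - 1), (x - 5)(x - 1)^2.

Check: the last factor (x - 5)(x - 1)^2 is the minimal polynomial, and the product (x - 5)^2(x - 1)^4 is the characteristic polynomial.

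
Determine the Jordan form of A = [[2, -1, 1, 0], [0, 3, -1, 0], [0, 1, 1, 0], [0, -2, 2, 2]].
The characteristic polynomial is det(xI - A) = (x - 2)^4, so the eigenvalues are 2 (algebraic multiplicity 4).

For λ = 2: rank(A - 2I) = 1, rank((A - 2I)^2) = 0. The eigenspace has dimension 4 - 1 = 3, so there are 3 Jordan blocks; the rank sequence gives block sizes [2, 1, 1].

Assembling the blocks gives the Jordan form J above.

J = [[2, 1, 0, 0], [0, 2, 0, 0], [0, 0, 2, 0], [0, 0, 0, 2]]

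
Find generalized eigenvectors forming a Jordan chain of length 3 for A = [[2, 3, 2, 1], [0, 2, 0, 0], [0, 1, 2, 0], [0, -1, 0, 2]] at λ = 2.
v_1 = [[0, 1, -2, 2]]^T, v_2 = [[1, 0, 1, -1]]^T, v_3 = [[1, 0, 0, 0]]^T

We seek v_1 ∈ ker((A - 2I)^3) \ ker((A - 2I)^2), then set v_{i+1} = (A - 2I) v_i.

One such chain is v_1 = [[0, 1, -2, 2]]^T, v_2 = [[1, 0, 1, -1]]^T, v_3 = [[1, 0, 0, 0]]^T. Check: (A - 2I) v_3 = [[0, 0, 0, 0]]^T = 0.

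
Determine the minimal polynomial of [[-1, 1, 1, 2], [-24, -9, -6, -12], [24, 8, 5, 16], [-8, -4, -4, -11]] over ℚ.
The characteristic polynomial factors as (x + 3)^2(x + 5)^2. The minimal polynomial is ∏(x - λ)^{k_λ} where k_λ is the size of the largest Jordan block at λ.

For λ = -5: rank(A + 5I) = 3, and the largest Jordan block has size 2 (the smallest k with rank((A + 5I)^k) = rank((A + 5I)^(k+1))).
For λ = -3: rank(A + 3I) = 2, and the largest Jordan block has size 1 (the smallest k with rank((A + 3I)^k) = rank((A + 3I)^(k+1))).

So m_A(x) = (x + 3)(x + 5)^2.

m_A(x) = (x + 3)(x + 5)^2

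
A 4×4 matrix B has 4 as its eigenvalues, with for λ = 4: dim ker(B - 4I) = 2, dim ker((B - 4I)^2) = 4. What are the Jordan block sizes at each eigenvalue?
Jordan blocks: (4, 2), (4, 2)

λ = 4: successive nullity increments [2, 2] count blocks of size ≥ k; block sizes are [2, 2].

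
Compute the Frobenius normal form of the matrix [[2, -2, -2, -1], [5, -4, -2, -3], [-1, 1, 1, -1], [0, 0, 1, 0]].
The invariant factors of A (the non-unit diagonal entries of the Smith normal form of xI - A over ℚ[x]) are (x + 1)(x^3 + x + 3), each dividing the next. The characteristic polynomial is their product, (x + 1)(x^3 + x + 3).

The rational canonical form is the block-diagonal matrix of companion matrices C(f_i):
R = [[0, 0, 0, -3], [1, 0, 0, -4], [0, 1, 0, -1], [0, 0, 1, -1]].

Note the characteristic polynomial does not split into linear factors over ℚ, so A has no Jordan form over ℚ; the rational canonical form exists over any field.

R = [[0, 0, 0, -3], [1, 0, 0, -4], [0, 1, 0, -1], [0, 0, 1, -1]]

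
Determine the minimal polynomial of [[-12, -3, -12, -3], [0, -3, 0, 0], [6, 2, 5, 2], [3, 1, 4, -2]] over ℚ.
m_A(x) = (x + 3)^2

The characteristic polynomial factors as (x + 3)^4. The minimal polynomial is ∏(x - λ)^{k_λ} where k_λ is the size of the largest Jordan block at λ.

For λ = -3: rank(A + 3I) = 1, and the largest Jordan block has size 2 (the smallest k with rank((A + 3I)^k) = rank((A + 3I)^(k+1))).

So m_A(x) = (x + 3)^2.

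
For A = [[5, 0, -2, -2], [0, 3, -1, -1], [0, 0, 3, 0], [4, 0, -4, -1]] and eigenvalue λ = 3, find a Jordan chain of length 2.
v_1 = [[-1, -1, 1, -2]]^T, v_2 = [[0, 1, 0, 0]]^T

We seek v_1 ∈ ker((A - 3I)^2) \ ker(A - 3I), then set v_{i+1} = (A - 3I) v_i.

One such chain is v_1 = [[-1, -1, 1, -2]]^T, v_2 = [[0, 1, 0, 0]]^T. Check: (A - 3I) v_2 = [[0, 0, 0, 0]]^T = 0.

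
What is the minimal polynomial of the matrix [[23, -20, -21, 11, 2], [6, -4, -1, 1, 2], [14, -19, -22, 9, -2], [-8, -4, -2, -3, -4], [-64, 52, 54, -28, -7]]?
m_A(x) = (x + 1)(x + 3)^3

The characteristic polynomial factors as (x + 1)(x + 3)^4. The minimal polynomial is ∏(x - λ)^{k_λ} where k_λ is the size of the largest Jordan block at λ.

For λ = -3: rank(A + 3I) = 3, and the largest Jordan block has size 3 (the smallest k with rank((A + 3I)^k) = rank((A + 3I)^(k+1))).
For λ = -1: rank(A + I) = 4, and the largest Jordan block has size 1 (the smallest k with rank((A + I)^k) = rank((A + I)^(k+1))).

So m_A(x) = (x + 1)(x + 3)^3.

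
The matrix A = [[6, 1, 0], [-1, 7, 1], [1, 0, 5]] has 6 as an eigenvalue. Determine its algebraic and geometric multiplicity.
algebraic multiplicity 3, geometric multiplicity 1

The characteristic polynomial is (x - 6)^3, so the factor x - 6 appears with exponent 3: the algebraic multiplicity is 3.

rank(A - 6I) = 2, so the eigenspace has dimension 3 - 2 = 1: the geometric multiplicity is 1.

Since 1 < 3, A is not diagonalizable.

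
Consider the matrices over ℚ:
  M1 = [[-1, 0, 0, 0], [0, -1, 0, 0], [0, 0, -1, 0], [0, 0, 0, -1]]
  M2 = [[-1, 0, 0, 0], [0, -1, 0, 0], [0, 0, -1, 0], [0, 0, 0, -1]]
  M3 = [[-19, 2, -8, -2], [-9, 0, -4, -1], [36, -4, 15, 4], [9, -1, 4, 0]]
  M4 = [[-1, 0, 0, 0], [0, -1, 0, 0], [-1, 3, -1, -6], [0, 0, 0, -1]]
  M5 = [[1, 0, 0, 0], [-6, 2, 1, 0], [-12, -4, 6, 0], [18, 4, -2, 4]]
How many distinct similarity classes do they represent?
Characteristic polynomials: χ_{M1} = (x + 1)^4, χ_{M2} = (x + 1)^4, χ_{M3} = (x + 1)^4, χ_{M4} = (x + 1)^4, χ_{M5} = (x - 4)^3(x - 1).

{M1, M2}: invariant factors x + 1, x + 1, x + 1, x + 1.

{M3, M4}: invariant factors x + 1, x + 1, (x + 1)^2.

{M5}: invariant factors x - 4, (x - 4)^2(x - 1).

Matrices are similar if and only if their invariant-factor lists agree; the partition into similarity classes is {M1, M2}, {M3, M4}, {M5}.

3 classes: {M1, M2}, {M3, M4}, {M5}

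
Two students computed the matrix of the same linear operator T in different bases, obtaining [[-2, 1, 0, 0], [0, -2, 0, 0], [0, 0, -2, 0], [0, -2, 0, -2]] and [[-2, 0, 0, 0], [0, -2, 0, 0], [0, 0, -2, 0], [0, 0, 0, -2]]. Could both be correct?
Both have characteristic polynomial (x + 2)^4, but the minimal polynomial of A is (x + 2)^2 while the minimal polynomial of B is x + 2. The minimal polynomial is a similarity invariant, so A and B are not similar.

No.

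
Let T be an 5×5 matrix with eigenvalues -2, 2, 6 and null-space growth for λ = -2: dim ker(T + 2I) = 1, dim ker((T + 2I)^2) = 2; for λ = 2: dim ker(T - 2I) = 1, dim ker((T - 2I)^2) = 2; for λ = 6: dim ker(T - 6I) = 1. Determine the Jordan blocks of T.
Jordan blocks: (-2, 2), (2, 2), (6, 1)

λ = -2: successive nullity increments [1, 1] count blocks of size ≥ k; block sizes are [2].
λ = 2: successive nullity increments [1, 1] count blocks of size ≥ k; block sizes are [2].
λ = 6: successive nullity increments [1] count blocks of size ≥ k; block sizes are [1].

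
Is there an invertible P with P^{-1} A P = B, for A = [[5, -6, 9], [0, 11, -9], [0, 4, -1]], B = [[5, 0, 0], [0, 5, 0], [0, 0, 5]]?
Both have characteristic polynomial (x - 5)^3, but the minimal polynomial of A is (x - 5)^2 while the minimal polynomial of B is x - 5. The minimal polynomial is a similarity invariant, so A and B are not similar.

No.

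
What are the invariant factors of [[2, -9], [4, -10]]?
(x + 4)^2

The Jordan structure of A has elementary divisors (x + 4)^2. Arranging the block sizes at each eigenvalue in decreasing order and taking row products gives the invariant factors.

Invariant factors (smallest first, each dividing the next): (x + 4)^2.

Check: the last factor (x + 4)^2 is the minimal polynomial, and the product (x + 4)^2 is the characteristic polynomial.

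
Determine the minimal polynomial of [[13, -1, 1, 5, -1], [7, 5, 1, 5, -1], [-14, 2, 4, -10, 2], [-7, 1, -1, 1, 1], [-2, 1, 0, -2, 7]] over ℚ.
m_A(x) = (x - 6)^3

The characteristic polynomial factors as (x - 6)^5. The minimal polynomial is ∏(x - λ)^{k_λ} where k_λ is the size of the largest Jordan block at λ.

For λ = 6: rank(A - 6I) = 2, and the largest Jordan block has size 3 (the smallest k with rank((A - 6I)^k) = rank((A - 6I)^(k+1))).

So m_A(x) = (x - 6)^3.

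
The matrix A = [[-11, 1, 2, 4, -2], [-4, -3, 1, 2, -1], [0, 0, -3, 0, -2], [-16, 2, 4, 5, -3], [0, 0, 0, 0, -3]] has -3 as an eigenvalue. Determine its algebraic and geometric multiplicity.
The characteristic polynomial is (x + 3)^5, so the factor x + 3 appears with exponent 5: the algebraic multiplicity is 5.

rank(A + 3I) = 3, so the eigenspace has dimension 5 - 3 = 2: the geometric multiplicity is 2.

Since 2 < 5, A is not diagonalizable.

algebraic multiplicity 5, geometric multiplicity 2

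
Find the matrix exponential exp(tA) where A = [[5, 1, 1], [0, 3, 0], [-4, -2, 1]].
A has Jordan form J = [[3, 1, 0], [0, 3, 0], [0, 0, 3]] with A = PJP^{-1}, so e^{tA} = P e^{tJ} P^{-1}.

For a Jordan block J_k(λ), e^{tJ_k(λ)} = e^{λt} · (I + tN + t^2 N^2/2! + ... + t^{k-1} N^{k-1}/(k-1)!) where N is the nilpotent superdiagonal part.

Assembling the blocks and conjugating back gives the entries of e^{tA} as shown above.

e^{tA} = [[(2*t + 1)*e^{3*t}, t*e^{3*t}, t*e^{3*t}], [0, e^{3*t}, 0], [-4*t*e^{3*t}, -2*t*e^{3*t}, (1 - 2*t)*e^{3*t}]]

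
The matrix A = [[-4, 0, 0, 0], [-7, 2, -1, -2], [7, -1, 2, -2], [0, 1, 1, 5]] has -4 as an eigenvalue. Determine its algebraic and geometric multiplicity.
algebraic multiplicity 1, geometric multiplicity 1

The characteristic polynomial is (x - 3)^3(x + 4), so the factor x + 4 appears with exponent 1: the algebraic multiplicity is 1.

rank(A + 4I) = 3, so the eigenspace has dimension 4 - 3 = 1: the geometric multiplicity is 1.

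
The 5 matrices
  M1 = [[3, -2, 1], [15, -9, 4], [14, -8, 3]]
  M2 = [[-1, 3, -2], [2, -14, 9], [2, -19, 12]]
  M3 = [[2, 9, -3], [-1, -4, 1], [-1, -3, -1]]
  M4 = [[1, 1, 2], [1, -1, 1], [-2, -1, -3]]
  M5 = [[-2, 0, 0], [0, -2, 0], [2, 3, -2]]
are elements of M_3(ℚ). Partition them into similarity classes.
2 classes: {M1, M2, M3, M4}, {M5}

Characteristic polynomials: χ_{M1} = (x + 1)^3, χ_{M2} = (x + 1)^3, χ_{M3} = (x + 1)^3, χ_{M4} = (x + 1)^3, χ_{M5} = (x + 2)^3.

{M1, M2, M3, M4}: invariant factors (x + 1)^3.

{M5}: invariant factors x + 2, (x + 2)^2.

Matrices are similar if and only if their invariant-factor lists agree; the partition into similarity classes is {M1, M2, M3, M4}, {M5}.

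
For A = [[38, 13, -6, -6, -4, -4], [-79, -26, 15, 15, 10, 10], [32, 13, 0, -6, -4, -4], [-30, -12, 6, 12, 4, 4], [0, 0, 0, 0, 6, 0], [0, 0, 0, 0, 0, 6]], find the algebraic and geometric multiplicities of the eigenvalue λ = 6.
algebraic multiplicity 6, geometric multiplicity 4

The characteristic polynomial is (x - 6)^6, so the factor x - 6 appears with exponent 6: the algebraic multiplicity is 6.

rank(A - 6I) = 2, so the eigenspace has dimension 6 - 2 = 4: the geometric multiplicity is 4.

Since 4 < 6, A is not diagonalizable.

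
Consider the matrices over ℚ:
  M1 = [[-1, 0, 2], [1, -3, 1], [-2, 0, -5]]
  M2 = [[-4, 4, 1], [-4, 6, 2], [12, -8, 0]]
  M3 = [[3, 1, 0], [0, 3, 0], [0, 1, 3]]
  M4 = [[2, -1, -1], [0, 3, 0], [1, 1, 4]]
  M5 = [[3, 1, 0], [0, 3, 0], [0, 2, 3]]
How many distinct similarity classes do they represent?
Characteristic polynomials: χ_{M1} = (x + 3)^3, χ_{M2} = (x - 2)^2(x + 2), χ_{M3} = (x - 3)^3, χ_{M4} = (x - 3)^3, χ_{M5} = (x - 3)^3.

{M1}: invariant factors x + 3, (x + 3)^2.

{M2}: invariant factors (x - 2)^2(x + 2).

{M3, M4, M5}: invariant factors x - 3, (x - 3)^2.

Matrices are similar if and only if their invariant-factor lists agree; the partition into similarity classes is {M1}, {M2}, {M3, M4, M5}.

3 classes: {M1}, {M2}, {M3, M4, M5}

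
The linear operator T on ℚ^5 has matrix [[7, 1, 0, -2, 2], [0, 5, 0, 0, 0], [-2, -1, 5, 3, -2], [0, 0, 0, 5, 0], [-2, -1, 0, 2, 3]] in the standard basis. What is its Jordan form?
J = [[5, 1, 0, 0, 0], [0, 5, 0, 0, 0], [0, 0, 5, 1, 0], [0, 0, 0, 5, 0], [0, 0, 0, 0, 5]]

The characteristic polynomial is det(xI - A) = (x - 5)^5, so the eigenvalues are 5 (algebraic multiplicity 5).

For λ = 5: rank(A - 5I) = 2, rank((A - 5I)^2) = 0. The eigenspace has dimension 5 - 2 = 3, so there are 3 Jordan blocks; the rank sequence gives block sizes [2, 2, 1].

Assembling the blocks gives the Jordan form J above.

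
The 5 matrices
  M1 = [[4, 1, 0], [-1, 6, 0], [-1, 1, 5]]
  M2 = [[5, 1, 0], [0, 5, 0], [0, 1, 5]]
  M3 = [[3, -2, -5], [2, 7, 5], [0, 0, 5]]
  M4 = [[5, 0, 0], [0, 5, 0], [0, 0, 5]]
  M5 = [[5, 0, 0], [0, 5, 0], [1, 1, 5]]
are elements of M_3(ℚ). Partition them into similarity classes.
2 classes: {M1, M2, M3, M5}, {M4}

Characteristic polynomials: χ_{M1} = (x - 5)^3, χ_{M2} = (x - 5)^3, χ_{M3} = (x - 5)^3, χ_{M4} = (x - 5)^3, χ_{M5} = (x - 5)^3.

{M1, M2, M3, M5}: invariant factors x - 5, (x - 5)^2.

{M4}: invariant factors x - 5, x - 5, x - 5.

Matrices are similar if and only if their invariant-factor lists agree; the partition into similarity classes is {M1, M2, M3, M5}, {M4}.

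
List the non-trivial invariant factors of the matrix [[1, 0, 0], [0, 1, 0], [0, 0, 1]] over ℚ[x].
x - 1, x - 1, x - 1

The Jordan structure of A has elementary divisors (x - 1), (x - 1), (x - 1). Arranging the block sizes at each eigenvalue in decreasing order and taking row products gives the invariant factors.

Invariant factors (smallest first, each dividing the next): x - 1, x - 1, x - 1.

Check: the last factor x - 1 is the minimal polynomial, and the product (x - 1)^3 is the characteristic polynomial.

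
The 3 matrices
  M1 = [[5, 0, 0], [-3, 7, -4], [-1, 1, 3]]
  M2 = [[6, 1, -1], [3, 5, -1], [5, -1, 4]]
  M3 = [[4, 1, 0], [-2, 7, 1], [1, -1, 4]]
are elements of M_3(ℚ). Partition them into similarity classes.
1 class: {M1, M2, M3}

Characteristic polynomials: χ_{M1} = (x - 5)^3, χ_{M2} = (x - 5)^3, χ_{M3} = (x - 5)^3.

{M1, M2, M3}: invariant factors (x - 5)^3.

Matrices are similar if and only if their invariant-factor lists agree; the partition into similarity classes is {M1, M2, M3}.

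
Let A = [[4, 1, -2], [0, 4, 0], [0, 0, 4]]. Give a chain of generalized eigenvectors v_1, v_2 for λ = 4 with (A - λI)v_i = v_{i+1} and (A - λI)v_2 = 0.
v_1 = [[0, -1, -1]]^T, v_2 = [[1, 0, 0]]^T

We seek v_1 ∈ ker((A - 4I)^2) \ ker(A - 4I), then set v_{i+1} = (A - 4I) v_i.

One such chain is v_1 = [[0, -1, -1]]^T, v_2 = [[1, 0, 0]]^T. Check: (A - 4I) v_2 = [[0, 0, 0]]^T = 0.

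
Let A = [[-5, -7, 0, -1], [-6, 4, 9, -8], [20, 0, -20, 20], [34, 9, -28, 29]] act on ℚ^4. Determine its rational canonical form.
R = [[0, 0, 0, 20], [1, 0, 0, -4], [0, 1, 0, -15], [0, 0, 1, 8]]

The invariant factors of A (the non-unit diagonal entries of the Smith normal form of xI - A over ℚ[x]) are (x - 5)(x - 2)^2(x + 1), each dividing the next. The characteristic polynomial is their product, (x - 5)(x - 2)^2(x + 1).

The rational canonical form is the block-diagonal matrix of companion matrices C(f_i):
R = [[0, 0, 0, 20], [1, 0, 0, -4], [0, 1, 0, -15], [0, 0, 1, 8]].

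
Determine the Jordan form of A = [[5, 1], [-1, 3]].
The characteristic polynomial is det(xI - A) = (x - 4)^2, so the eigenvalues are 4 (algebraic multiplicity 2).

For λ = 4: rank(A - 4I) = 1, rank((A - 4I)^2) = 0. The eigenspace has dimension 2 - 1 = 1, so there is 1 Jordan block; the rank sequence gives block sizes [2].

Assembling the blocks gives the Jordan form J above.

J = [[4, 1], [0, 4]]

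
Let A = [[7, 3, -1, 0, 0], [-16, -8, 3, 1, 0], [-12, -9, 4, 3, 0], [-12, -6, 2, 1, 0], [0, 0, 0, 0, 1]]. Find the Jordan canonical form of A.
The characteristic polynomial is det(xI - A) = (x - 1)^5, so the eigenvalues are 1 (algebraic multiplicity 5).

For λ = 1: rank(A - I) = 2, rank((A - I)^2) = 0. The eigenspace has dimension 5 - 2 = 3, so there are 3 Jordan blocks; the rank sequence gives block sizes [2, 2, 1].

Assembling the blocks gives the Jordan form J above.

J = [[1, 1, 0, 0, 0], [0, 1, 0, 0, 0], [0, 0, 1, 1, 0], [0, 0, 0, 1, 0], [0, 0, 0, 0, 1]]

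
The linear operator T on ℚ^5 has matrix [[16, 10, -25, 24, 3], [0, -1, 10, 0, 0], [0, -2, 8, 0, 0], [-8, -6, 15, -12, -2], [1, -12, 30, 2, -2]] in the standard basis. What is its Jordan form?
The characteristic polynomial is det(xI - A) = (x - 4)^2(x - 3)(x + 1)^2, so the eigenvalues are -1 (algebraic multiplicity 2), 3 (algebraic multiplicity 1), 4 (algebraic multiplicity 2).

For λ = -1: rank(A + I) = 4, rank((A + I)^2) = 3. The eigenspace has dimension 5 - 4 = 1, so there is 1 Jordan block; the rank sequence gives block sizes [2].

For λ = 3: algebraic multiplicity 1 gives one 1×1 block.

For λ = 4: rank(A - 4I) = 4, rank((A - 4I)^2) = 3. The eigenspace has dimension 5 - 4 = 1, so there is 1 Jordan block; the rank sequence gives block sizes [2].

Assembling the blocks gives the Jordan form J above.

J = [[-1, 1, 0, 0, 0], [0, -1, 0, 0, 0], [0, 0, 3, 0, 0], [0, 0, 0, 4, 1], [0, 0, 0, 0, 4]]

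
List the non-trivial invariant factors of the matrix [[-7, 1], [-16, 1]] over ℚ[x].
(x + 3)^2

The Jordan structure of A has elementary divisors (x + 3)^2. Arranging the block sizes at each eigenvalue in decreasing order and taking row products gives the invariant factors.

Invariant factors (smallest first, each dividing the next): (x + 3)^2.

Check: the last factor (x + 3)^2 is the minimal polynomial, and the product (x + 3)^2 is the characteristic polynomial.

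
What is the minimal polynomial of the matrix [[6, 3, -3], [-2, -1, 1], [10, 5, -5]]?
m_A(x) = x^2

The characteristic polynomial factors as x^3. The minimal polynomial is ∏(x - λ)^{k_λ} where k_λ is the size of the largest Jordan block at λ.

For λ = 0: rank(A) = 1, and the largest Jordan block has size 2 (the smallest k with rank(A^k) = rank(A^(k+1))).

So m_A(x) = x^2.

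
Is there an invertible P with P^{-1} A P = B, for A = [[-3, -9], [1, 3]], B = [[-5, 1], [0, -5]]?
trace(A) = 0 but trace(B) = -10. The trace is a similarity invariant, so A and B are not similar.

No.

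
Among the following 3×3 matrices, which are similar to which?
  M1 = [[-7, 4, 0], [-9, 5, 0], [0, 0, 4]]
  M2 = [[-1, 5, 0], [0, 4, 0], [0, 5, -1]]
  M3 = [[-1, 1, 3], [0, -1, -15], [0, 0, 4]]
Characteristic polynomials: χ_{M1} = (x - 4)(x + 1)^2, χ_{M2} = (x - 4)(x + 1)^2, χ_{M3} = (x - 4)(x + 1)^2.

{M1, M3}: invariant factors (x - 4)(x + 1)^2.

{M2}: invariant factors x + 1, (x - 4)(x + 1).

Matrices are similar if and only if their invariant-factor lists agree; the partition into similarity classes is {M1, M3}, {M2}.

2 classes: {M1, M3}, {M2}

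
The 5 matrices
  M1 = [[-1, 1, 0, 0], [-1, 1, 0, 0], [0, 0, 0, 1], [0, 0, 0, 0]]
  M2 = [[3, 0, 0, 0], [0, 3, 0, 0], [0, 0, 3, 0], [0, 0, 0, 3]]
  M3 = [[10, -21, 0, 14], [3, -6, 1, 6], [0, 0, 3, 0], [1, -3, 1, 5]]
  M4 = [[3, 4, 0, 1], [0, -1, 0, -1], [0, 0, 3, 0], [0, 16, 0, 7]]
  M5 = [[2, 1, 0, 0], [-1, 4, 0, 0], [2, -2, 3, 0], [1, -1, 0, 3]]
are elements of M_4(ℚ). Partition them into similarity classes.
4 classes: {M1}, {M2}, {M3}, {M4, M5}

Characteristic polynomials: χ_{M1} = x^4, χ_{M2} = (x - 3)^4, χ_{M3} = (x - 3)^4, χ_{M4} = (x - 3)^4, χ_{M5} = (x - 3)^4.

{M1}: invariant factors x^2, x^2.

{M2}: invariant factors x - 3, x - 3, x - 3, x - 3.

{M3}: invariant factors x - 3, (x - 3)^3.

{M4, M5}: invariant factors x - 3, x - 3, (x - 3)^2.

Matrices are similar if and only if their invariant-factor lists agree; the partition into similarity classes is {M1}, {M2}, {M3}, {M4, M5}.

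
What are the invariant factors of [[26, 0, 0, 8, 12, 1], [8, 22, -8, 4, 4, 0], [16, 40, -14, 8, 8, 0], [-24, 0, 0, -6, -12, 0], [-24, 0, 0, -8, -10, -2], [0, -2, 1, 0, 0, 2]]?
The Jordan structure of A has elementary divisors (x - 2)^3, (x - 2), (x - 6), (x - 6). Arranging the block sizes at each eigenvalue in decreasing order and taking row products gives the invariant factors.

Invariant factors (smallest first, each dividing the next): (x - 6)(x - 2), (x - 6)(x - 2)^3.

Check: the last factor (x - 6)(x - 2)^3 is the minimal polynomial, and the product (x - 6)^2(x - 2)^4 is the characteristic polynomial.

(x - 6)(x - 2), (x - 6)(x - 2)^3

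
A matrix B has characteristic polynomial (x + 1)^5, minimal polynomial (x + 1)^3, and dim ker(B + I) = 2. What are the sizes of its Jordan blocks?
λ = -1: algebraic multiplicity 5 (exponent in χ_B), largest block size 3 (exponent in m_B), 2 blocks (geometric multiplicity). These force block sizes [3, 2].

Jordan blocks: (-1, 3), (-1, 2)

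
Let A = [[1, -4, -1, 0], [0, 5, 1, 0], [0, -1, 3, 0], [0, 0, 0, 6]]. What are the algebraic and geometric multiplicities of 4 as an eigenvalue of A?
algebraic multiplicity 2, geometric multiplicity 1

The characteristic polynomial is (x - 6)(x - 4)^2(x - 1), so the factor x - 4 appears with exponent 2: the algebraic multiplicity is 2.

rank(A - 4I) = 3, so the eigenspace has dimension 4 - 3 = 1: the geometric multiplicity is 1.

Since 1 < 2, A is not diagonalizable.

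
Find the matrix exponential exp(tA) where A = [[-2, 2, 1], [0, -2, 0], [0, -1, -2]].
e^{tA} = [[e^{-2*t}, t*(4 - t)*e^{-2*t}/2, t*e^{-2*t}], [0, e^{-2*t}, 0], [0, -t*e^{-2*t}, e^{-2*t}]]

A has Jordan form J = [[-2, 1, 0], [0, -2, 1], [0, 0, -2]] with A = PJP^{-1}, so e^{tA} = P e^{tJ} P^{-1}.

For a Jordan block J_k(λ), e^{tJ_k(λ)} = e^{λt} · (I + tN + t^2 N^2/2! + ... + t^{k-1} N^{k-1}/(k-1)!) where N is the nilpotent superdiagonal part.

Assembling the blocks and conjugating back gives the entries of e^{tA} as shown above.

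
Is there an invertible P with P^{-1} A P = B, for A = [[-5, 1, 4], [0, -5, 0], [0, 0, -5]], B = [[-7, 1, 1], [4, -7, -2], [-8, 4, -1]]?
Yes.

Two matrices over a field are similar if and only if they have the same invariant factors.

Both A and B have characteristic polynomial (x + 5)^3 and minimal polynomial (x + 5)^2. Computing further, both have invariant factors x + 5, (x + 5)^2. Hence A and B are similar.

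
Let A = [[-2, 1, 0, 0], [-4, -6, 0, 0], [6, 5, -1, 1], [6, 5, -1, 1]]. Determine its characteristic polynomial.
xI - A = [[x + 2, -1, 0, 0], [4, x + 6, 0, 0], [-6, -5, x + 1, -1], [-6, -5, 1, x - 1]].

Expanding det(xI - A) along the first row:
det(xI - A) = + (x + 2)·det([[x + 6, 0, 0], [-5, x + 1, -1], [-5, 1, x - 1]]) - (-1)·det([[4, 0, 0], [-6, x + 1, -1], [-6, 1, x - 1]]) + (0)·det([[4, x + 6, 0], [-6, -5, -1], [-6, -5, x - 1]]) - (0)·det([[4, x + 6, 0], [-6, -5, x + 1], [-6, -5, 1]]).

Evaluating gives χ_A(x) = x^4 + 8x^3 + 16x^2 = x^2(x + 4)^2.

χ_A(x) = x^2(x + 4)^2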